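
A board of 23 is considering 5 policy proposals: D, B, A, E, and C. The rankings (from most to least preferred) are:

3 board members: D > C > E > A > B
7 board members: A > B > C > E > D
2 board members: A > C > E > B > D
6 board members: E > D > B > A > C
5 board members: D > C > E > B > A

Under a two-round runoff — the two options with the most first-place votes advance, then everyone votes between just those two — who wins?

Round 1 first-place votes: D 8, B 0, A 9, E 6, C 0.
A and D advance.
Runoff: A is preferred to D by 9 voters; D by 14.
D wins the runoff.

D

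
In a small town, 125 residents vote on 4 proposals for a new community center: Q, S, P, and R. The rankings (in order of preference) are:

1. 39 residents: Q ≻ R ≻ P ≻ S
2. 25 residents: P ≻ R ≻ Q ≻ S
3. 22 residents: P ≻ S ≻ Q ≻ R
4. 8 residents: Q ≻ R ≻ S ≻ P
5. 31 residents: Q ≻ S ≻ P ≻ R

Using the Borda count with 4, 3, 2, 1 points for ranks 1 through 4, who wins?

Q

Q: 39·4 + 25·2 + 22·2 + 8·4 + 31·4 = 406
S: 39·1 + 25·1 + 22·3 + 8·2 + 31·3 = 239
P: 39·2 + 25·4 + 22·4 + 8·1 + 31·2 = 336
R: 39·3 + 25·3 + 22·1 + 8·3 + 31·1 = 269
Q has the highest Borda score (406).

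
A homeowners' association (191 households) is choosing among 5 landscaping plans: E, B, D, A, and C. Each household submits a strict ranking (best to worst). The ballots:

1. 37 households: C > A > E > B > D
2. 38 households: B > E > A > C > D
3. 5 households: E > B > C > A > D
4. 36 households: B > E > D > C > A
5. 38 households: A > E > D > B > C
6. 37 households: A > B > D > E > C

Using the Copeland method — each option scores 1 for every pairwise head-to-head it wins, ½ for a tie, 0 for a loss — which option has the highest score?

E: beats D and C; loses to B and A → score 2.
B: beats E, D, and C; loses to A → score 3.
D: beats C; loses to E, B, and A → score 1.
A: beats E, B, D, and C → score 4.
C: loses to E, B, D, and A → score 0.
A has the best pairwise record.

A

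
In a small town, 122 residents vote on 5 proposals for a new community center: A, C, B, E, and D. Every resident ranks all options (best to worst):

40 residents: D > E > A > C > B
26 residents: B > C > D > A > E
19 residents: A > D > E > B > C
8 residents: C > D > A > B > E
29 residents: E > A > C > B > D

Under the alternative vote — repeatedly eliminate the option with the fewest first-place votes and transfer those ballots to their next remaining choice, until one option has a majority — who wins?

Round 1: A 19, C 8, B 26, E 29, D 40. Eliminate C.
Round 2: A 19, B 26, E 29, D 48. Eliminate A.
Round 3: B 26, E 29, D 67. D has a majority.

D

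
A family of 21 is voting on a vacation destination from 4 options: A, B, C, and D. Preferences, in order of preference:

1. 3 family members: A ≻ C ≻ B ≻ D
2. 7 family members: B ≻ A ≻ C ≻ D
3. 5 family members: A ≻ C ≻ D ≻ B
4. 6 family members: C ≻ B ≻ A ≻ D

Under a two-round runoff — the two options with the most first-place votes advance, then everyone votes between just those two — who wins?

Round 1 first-place votes: A 8, B 7, C 6, D 0.
A and B advance.
Runoff: A is preferred to B by 8 voters; B by 13.
B wins the runoff.

B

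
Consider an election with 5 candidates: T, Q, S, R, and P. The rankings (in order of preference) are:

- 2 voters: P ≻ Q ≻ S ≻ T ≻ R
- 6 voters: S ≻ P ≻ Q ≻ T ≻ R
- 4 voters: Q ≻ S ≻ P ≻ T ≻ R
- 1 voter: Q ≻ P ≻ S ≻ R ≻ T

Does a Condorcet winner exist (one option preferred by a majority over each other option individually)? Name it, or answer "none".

none

Checking pairwise contests:
Q beats T 13–0.
P beats Q 8–5.
Q beats S 7–6.
T beats R 12–1.
S beats P 10–3.
Every option loses at least one head-to-head, so there is no Condorcet winner.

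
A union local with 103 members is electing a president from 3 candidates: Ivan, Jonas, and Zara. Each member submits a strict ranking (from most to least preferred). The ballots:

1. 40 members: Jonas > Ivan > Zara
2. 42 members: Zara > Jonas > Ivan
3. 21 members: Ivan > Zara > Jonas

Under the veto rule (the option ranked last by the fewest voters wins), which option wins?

Jonas

Last-place votes: Ivan 42, Jonas 21, Zara 40.
Jonas is ranked last by the fewest voters, so Jonas wins.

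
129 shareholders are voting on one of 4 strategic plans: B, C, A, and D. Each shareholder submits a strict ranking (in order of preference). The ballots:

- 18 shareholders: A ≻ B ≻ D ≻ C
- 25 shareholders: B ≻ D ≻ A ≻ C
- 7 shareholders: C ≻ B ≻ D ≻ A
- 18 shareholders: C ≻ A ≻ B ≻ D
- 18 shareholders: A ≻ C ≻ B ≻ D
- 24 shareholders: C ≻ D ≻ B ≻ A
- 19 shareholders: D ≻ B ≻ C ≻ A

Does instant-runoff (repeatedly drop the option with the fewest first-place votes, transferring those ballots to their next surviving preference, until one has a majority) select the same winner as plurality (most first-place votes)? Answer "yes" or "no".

yes

Instant-runoff — R1 B 25, C 49, A 36, D 19 (D out); R2 B 44, C 49, A 36 (A out); R3 B 62, C 67 (C winner). Winner: C.
Plurality — first-place votes: B 25, C 49, A 36, D 19. Winner: C.
The two methods agree.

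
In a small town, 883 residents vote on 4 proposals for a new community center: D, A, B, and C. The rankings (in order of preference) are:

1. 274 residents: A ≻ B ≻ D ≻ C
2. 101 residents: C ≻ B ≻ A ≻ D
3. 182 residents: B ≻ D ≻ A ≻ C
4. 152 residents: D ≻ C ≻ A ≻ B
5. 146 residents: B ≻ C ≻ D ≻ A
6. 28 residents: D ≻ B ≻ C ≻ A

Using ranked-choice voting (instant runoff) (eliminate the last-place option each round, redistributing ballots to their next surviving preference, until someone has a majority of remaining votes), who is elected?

Round 1: D 180, A 274, B 328, C 101. Eliminate C.
Round 2: D 180, A 274, B 429. Eliminate D.
Round 3: A 426, B 457. B has a majority.

B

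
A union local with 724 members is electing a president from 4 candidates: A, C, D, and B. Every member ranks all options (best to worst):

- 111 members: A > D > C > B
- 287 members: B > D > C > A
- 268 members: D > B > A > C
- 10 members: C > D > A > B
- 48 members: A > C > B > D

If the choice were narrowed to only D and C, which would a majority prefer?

D

Voters preferring D to C: 666; preferring C to D: 58.
D wins the head-to-head.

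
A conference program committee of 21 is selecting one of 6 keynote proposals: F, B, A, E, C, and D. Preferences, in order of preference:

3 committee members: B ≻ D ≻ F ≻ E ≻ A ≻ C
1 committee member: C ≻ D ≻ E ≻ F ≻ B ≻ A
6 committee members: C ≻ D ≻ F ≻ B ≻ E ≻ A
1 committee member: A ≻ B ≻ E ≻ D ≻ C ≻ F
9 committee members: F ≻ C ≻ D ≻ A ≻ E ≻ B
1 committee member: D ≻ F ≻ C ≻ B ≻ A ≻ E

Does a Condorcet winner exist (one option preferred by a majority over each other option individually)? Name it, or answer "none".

none

Checking pairwise contests:
D beats F 12–9.
F beats B 17–4.
F beats A 20–1.
F beats E 19–2.
F beats C 13–8.
C beats D 16–5.
Every option loses at least one head-to-head, so there is no Condorcet winner.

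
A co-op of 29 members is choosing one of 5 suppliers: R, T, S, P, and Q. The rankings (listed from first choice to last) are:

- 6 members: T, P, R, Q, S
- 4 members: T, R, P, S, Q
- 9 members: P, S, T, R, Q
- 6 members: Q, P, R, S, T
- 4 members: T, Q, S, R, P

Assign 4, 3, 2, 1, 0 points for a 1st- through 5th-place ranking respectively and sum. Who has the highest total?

R: 6·2 + 4·3 + 9·1 + 6·2 + 4·1 = 49
T: 6·4 + 4·4 + 9·2 + 6·0 + 4·4 = 74
S: 6·0 + 4·1 + 9·3 + 6·1 + 4·2 = 45
P: 6·3 + 4·2 + 9·4 + 6·3 + 4·0 = 80
Q: 6·1 + 4·0 + 9·0 + 6·4 + 4·3 = 42
P has the highest Borda score (80).

P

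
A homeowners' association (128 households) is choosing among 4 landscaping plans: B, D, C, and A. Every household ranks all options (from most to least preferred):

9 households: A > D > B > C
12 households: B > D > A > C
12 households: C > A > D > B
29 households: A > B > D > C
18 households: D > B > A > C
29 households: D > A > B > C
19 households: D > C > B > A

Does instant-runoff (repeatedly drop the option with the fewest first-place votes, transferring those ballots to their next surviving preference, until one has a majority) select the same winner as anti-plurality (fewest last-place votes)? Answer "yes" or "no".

Instant-runoff — R1 B 12, D 66, C 12, A 38 (D winner). Winner: D.
Anti-plurality — last-place votes: B 12, D 0, C 97, A 19. Winner: D.
The two methods agree.

yes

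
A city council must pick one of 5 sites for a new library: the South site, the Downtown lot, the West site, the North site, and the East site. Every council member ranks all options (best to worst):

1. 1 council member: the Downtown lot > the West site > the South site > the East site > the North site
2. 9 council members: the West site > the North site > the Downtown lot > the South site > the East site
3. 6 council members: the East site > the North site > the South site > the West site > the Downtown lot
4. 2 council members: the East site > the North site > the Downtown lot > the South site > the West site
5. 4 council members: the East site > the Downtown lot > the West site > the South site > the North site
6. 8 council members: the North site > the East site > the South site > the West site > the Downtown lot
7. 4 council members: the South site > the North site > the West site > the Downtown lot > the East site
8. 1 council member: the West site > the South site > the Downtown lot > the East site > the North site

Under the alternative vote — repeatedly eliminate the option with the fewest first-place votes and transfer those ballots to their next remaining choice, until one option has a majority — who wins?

the North site

Round 1: the South site 4, the Downtown lot 1, the West site 10, the North site 8, the East site 12. Eliminate the Downtown lot.
Round 2: the South site 4, the West site 11, the North site 8, the East site 12. Eliminate the South site.
Round 3: the West site 11, the North site 12, the East site 12. Eliminate the West site.
Round 4: the North site 21, the East site 14. The North site has a majority.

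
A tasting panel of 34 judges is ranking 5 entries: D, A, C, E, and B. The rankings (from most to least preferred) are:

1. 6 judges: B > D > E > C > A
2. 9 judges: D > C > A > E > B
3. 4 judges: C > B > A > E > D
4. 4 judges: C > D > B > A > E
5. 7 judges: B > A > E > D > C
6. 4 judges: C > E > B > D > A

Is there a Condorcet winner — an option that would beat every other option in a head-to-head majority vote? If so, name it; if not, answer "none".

none

Checking pairwise contests:
B beats D 21–13.
D beats A 23–11.
D beats C 22–12.
D beats E 19–15.
C beats B 21–13.
Every option loses at least one head-to-head, so there is no Condorcet winner.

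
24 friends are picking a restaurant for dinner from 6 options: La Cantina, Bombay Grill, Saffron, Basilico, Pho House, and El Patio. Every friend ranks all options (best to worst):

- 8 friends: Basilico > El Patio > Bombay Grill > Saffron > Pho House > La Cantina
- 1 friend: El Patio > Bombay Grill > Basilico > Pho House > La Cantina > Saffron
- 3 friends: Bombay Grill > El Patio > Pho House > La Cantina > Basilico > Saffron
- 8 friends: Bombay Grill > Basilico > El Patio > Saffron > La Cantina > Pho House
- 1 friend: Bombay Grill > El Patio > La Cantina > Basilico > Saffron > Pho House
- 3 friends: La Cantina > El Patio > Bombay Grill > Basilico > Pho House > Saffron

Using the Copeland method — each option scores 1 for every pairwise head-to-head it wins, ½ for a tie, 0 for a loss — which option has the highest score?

La Cantina: ties Pho House; loses to Bombay Grill, Saffron, Basilico, and El Patio → score 0.5.
Bombay Grill: beats La Cantina, Saffron, Basilico, and Pho House; ties El Patio → score 4.5.
Saffron: beats La Cantina and Pho House; loses to Bombay Grill, Basilico, and El Patio → score 2.
Basilico: beats La Cantina, Saffron, Pho House, and El Patio; loses to Bombay Grill → score 4.
Pho House: ties La Cantina; loses to Bombay Grill, Saffron, Basilico, and El Patio → score 0.5.
El Patio: beats La Cantina, Saffron, and Pho House; ties Bombay Grill; loses to Basilico → score 3.5.
Bombay Grill has the best pairwise record.

Bombay Grill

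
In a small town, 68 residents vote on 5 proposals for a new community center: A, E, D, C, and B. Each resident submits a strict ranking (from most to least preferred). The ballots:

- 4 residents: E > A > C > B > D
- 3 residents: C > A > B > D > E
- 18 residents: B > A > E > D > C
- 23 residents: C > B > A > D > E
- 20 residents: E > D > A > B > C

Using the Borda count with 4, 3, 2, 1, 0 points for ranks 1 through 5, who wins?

A: 4·3 + 3·3 + 18·3 + 23·2 + 20·2 = 161
E: 4·4 + 3·0 + 18·2 + 23·0 + 20·4 = 132
D: 4·0 + 3·1 + 18·1 + 23·1 + 20·3 = 104
C: 4·2 + 3·4 + 18·0 + 23·4 + 20·0 = 112
B: 4·1 + 3·2 + 18·4 + 23·3 + 20·1 = 171
B has the highest Borda score (171).

B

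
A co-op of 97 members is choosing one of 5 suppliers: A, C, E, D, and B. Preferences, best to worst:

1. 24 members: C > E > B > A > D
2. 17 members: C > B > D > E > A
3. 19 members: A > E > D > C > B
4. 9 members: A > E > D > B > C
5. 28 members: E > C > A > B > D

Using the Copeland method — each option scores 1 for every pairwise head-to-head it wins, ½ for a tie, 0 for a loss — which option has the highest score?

E

A: beats D and B; loses to C and E → score 2.
C: beats A, D, and B; loses to E → score 3.
E: beats A, C, D, and B → score 4.
D: loses to A, C, E, and B → score 0.
B: beats D; loses to A, C, and E → score 1.
E has the best pairwise record.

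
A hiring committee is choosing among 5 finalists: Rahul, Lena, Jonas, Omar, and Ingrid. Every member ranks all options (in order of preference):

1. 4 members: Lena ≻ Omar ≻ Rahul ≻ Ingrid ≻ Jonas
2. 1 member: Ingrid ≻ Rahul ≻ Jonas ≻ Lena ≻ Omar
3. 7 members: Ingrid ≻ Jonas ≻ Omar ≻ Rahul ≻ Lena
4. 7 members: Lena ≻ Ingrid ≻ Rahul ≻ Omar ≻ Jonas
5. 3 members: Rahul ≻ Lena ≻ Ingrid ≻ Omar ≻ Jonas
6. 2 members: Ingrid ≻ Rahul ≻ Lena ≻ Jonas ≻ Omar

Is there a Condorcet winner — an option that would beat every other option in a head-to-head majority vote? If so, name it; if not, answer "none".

none

Checking pairwise contests:
Ingrid beats Rahul 17–7.
Rahul beats Lena 13–11.
Rahul beats Jonas 17–7.
Rahul beats Omar 13–11.
Lena beats Ingrid 14–10.
Every option loses at least one head-to-head, so there is no Condorcet winner.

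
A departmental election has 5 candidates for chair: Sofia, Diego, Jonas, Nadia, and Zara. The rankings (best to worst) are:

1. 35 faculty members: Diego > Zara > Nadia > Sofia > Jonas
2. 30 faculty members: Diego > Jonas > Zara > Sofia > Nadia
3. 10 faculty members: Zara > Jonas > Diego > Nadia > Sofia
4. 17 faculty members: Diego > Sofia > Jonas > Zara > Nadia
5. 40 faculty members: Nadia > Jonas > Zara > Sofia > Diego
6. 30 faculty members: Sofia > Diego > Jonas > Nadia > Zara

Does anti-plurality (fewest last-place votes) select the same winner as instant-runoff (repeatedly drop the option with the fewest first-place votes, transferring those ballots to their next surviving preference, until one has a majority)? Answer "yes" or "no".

no

Anti-plurality — last-place votes: Sofia 10, Diego 40, Jonas 35, Nadia 47, Zara 30. Winner: Sofia.
Instant-runoff — R1 Sofia 30, Diego 82, Jonas 0, Nadia 40, Zara 10 (Diego winner). Winner: Diego.
The two methods disagree.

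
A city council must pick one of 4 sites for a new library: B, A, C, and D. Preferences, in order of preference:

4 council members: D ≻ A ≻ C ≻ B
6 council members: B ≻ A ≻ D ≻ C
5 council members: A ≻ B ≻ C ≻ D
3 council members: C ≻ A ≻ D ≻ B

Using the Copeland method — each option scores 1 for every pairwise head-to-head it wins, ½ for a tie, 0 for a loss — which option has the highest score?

A

B: beats C and D; loses to A → score 2.
A: beats B, C, and D → score 3.
C: loses to B, A, and D → score 0.
D: beats C; loses to B and A → score 1.
A has the best pairwise record.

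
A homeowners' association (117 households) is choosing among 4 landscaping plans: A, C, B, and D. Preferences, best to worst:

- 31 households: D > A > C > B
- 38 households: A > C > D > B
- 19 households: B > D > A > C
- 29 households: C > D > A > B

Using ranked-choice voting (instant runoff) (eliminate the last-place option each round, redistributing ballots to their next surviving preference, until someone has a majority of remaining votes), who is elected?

D

Round 1: A 38, C 29, B 19, D 31. Eliminate B.
Round 2: A 38, C 29, D 50. Eliminate C.
Round 3: A 38, D 79. D has a majority.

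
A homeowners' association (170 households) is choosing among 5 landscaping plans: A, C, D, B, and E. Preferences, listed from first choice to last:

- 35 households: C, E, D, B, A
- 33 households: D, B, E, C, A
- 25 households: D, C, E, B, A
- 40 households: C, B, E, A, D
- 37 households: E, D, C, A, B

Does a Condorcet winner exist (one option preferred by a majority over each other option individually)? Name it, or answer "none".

none

Checking pairwise contests:
C beats A 170–0.
D beats C 95–75.
E beats D 112–58.
C beats B 137–33.
C beats E 100–70.
Every option loses at least one head-to-head, so there is no Condorcet winner.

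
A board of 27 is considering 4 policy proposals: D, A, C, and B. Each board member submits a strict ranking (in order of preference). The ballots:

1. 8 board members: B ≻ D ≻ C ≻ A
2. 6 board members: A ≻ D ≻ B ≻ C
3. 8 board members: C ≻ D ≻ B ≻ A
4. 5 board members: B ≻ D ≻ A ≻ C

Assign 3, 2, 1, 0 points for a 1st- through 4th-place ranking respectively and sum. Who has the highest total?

D: 8·2 + 6·2 + 8·2 + 5·2 = 54
A: 8·0 + 6·3 + 8·0 + 5·1 = 23
C: 8·1 + 6·0 + 8·3 + 5·0 = 32
B: 8·3 + 6·1 + 8·1 + 5·3 = 53
D has the highest Borda score (54).

D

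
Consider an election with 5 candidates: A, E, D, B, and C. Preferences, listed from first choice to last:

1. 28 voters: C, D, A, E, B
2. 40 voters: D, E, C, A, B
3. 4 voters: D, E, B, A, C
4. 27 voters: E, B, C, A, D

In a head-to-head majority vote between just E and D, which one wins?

D

Voters preferring E to D: 27; preferring D to E: 72.
D wins the head-to-head.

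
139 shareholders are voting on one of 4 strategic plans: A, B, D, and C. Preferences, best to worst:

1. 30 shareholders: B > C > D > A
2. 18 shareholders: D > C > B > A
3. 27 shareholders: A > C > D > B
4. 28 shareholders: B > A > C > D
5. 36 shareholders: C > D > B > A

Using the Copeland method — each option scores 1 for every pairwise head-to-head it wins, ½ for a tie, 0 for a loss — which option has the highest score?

A: loses to B, D, and C → score 0.
B: beats A; loses to D and C → score 1.
D: beats A and B; loses to C → score 2.
C: beats A, B, and D → score 3.
C has the best pairwise record.

C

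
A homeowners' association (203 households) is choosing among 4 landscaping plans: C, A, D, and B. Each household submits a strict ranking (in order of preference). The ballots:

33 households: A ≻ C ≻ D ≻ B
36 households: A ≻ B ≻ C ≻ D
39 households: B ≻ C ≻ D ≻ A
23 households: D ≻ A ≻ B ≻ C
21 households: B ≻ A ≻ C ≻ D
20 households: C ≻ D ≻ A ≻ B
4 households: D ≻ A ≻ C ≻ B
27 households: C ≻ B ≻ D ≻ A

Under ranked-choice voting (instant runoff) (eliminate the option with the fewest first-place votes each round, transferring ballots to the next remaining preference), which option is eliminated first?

Round 1: C 47, A 69, D 27, B 60. Eliminate D.

D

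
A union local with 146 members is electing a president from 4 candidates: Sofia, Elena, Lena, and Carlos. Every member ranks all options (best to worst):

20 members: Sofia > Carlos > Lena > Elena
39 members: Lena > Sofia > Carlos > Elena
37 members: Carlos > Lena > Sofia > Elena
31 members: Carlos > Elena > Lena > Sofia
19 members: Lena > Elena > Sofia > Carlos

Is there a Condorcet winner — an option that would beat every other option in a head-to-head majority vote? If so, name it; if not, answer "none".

Checking pairwise contests:
Lena beats Sofia 126–20.
Sofia beats Elena 96–50.
Carlos beats Lena 88–58.
Sofia beats Carlos 78–68.
Every option loses at least one head-to-head, so there is no Condorcet winner.

none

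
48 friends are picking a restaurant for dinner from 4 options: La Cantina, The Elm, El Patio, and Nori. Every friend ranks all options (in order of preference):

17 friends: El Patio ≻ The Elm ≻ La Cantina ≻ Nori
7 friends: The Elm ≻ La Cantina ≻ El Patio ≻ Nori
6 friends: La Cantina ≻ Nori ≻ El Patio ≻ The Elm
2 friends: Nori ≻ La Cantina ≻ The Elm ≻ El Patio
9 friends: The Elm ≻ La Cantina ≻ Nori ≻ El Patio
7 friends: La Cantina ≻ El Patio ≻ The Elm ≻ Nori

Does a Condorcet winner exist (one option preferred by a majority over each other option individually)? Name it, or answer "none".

none

Checking pairwise contests:
The Elm beats La Cantina 33–15.
El Patio beats The Elm 30–18.
La Cantina beats El Patio 31–17.
La Cantina beats Nori 46–2.
Every option loses at least one head-to-head, so there is no Condorcet winner.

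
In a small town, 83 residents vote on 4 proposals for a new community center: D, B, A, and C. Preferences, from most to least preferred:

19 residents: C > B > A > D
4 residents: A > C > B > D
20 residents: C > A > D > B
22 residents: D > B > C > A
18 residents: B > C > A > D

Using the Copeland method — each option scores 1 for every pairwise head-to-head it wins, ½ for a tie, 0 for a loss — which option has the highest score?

C

D: beats B; loses to A and C → score 1.
B: beats A; loses to D and C → score 1.
A: beats D; loses to B and C → score 1.
C: beats D, B, and A → score 3.
C has the best pairwise record.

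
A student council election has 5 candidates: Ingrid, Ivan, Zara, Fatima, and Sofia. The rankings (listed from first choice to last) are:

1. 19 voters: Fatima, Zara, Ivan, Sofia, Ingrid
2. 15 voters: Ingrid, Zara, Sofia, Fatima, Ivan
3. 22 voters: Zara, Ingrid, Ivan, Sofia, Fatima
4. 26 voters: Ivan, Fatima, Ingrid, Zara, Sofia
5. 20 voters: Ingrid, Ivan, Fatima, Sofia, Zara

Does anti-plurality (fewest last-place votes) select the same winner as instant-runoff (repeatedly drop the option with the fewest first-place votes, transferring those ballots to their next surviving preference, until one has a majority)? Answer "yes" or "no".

no

Anti-plurality — last-place votes: Ingrid 19, Ivan 15, Zara 20, Fatima 22, Sofia 26. Winner: Ivan.
Instant-runoff — R1 Ingrid 35, Ivan 26, Zara 22, Fatima 19, Sofia 0 (Sofia out); R2 Ingrid 35, Ivan 26, Zara 22, Fatima 19 (Fatima out); R3 Ingrid 35, Ivan 26, Zara 41 (Ivan out); R4 Ingrid 61, Zara 41 (Ingrid winner). Winner: Ingrid.
The two methods disagree.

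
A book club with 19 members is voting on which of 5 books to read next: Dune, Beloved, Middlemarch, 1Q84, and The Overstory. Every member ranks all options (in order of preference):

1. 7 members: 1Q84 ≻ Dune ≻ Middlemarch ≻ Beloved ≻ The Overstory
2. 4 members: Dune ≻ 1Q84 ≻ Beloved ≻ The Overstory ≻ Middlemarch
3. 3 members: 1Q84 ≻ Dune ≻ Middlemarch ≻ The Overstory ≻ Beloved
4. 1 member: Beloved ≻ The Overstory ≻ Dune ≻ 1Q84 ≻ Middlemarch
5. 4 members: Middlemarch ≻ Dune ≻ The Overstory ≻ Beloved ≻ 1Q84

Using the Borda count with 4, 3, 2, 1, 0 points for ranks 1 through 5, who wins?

Dune

Dune: 7·3 + 4·4 + 3·3 + 1·2 + 4·3 = 60
Beloved: 7·1 + 4·2 + 3·0 + 1·4 + 4·1 = 23
Middlemarch: 7·2 + 4·0 + 3·2 + 1·0 + 4·4 = 36
1Q84: 7·4 + 4·3 + 3·4 + 1·1 + 4·0 = 53
The Overstory: 7·0 + 4·1 + 3·1 + 1·3 + 4·2 = 18
Dune has the highest Borda score (60).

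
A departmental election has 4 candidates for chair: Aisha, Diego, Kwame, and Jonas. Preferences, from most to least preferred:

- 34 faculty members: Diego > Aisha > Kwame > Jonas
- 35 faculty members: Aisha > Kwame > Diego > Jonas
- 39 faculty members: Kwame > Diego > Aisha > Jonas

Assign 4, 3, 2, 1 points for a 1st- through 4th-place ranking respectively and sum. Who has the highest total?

Aisha: 34·3 + 35·4 + 39·2 = 320
Diego: 34·4 + 35·2 + 39·3 = 323
Kwame: 34·2 + 35·3 + 39·4 = 329
Jonas: 34·1 + 35·1 + 39·1 = 108
Kwame has the highest Borda score (329).

Kwame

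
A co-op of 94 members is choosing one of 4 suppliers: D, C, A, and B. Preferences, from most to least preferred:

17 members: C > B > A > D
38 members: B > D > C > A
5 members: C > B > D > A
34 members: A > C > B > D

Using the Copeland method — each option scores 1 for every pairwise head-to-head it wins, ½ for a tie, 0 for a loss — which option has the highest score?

D: loses to C, A, and B → score 0.
C: beats D, A, and B → score 3.
A: beats D; loses to C and B → score 1.
B: beats D and A; loses to C → score 2.
C has the best pairwise record.

C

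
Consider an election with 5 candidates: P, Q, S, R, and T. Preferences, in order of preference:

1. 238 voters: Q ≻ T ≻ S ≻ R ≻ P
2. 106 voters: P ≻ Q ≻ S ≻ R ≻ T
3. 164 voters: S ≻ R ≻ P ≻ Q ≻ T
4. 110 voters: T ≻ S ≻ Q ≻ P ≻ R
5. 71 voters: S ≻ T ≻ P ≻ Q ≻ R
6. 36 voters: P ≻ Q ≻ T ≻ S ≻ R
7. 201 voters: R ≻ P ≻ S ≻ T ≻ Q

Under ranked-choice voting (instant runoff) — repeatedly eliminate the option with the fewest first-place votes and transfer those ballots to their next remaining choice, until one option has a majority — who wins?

Round 1: P 142, Q 238, S 235, R 201, T 110. Eliminate T.
Round 2: P 142, Q 238, S 345, R 201. Eliminate P.
Round 3: Q 380, S 345, R 201. Eliminate R.
Round 4: Q 380, S 546. S has a majority.

S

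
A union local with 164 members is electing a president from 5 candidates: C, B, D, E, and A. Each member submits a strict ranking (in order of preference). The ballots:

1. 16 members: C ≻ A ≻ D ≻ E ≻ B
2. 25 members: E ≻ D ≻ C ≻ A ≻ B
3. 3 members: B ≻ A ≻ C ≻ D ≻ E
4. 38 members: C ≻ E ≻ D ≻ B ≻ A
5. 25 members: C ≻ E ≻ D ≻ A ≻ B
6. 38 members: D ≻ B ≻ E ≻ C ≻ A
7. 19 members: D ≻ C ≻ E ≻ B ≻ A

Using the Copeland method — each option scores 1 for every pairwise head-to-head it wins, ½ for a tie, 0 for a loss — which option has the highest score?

C

C: beats B, E, and A; ties D → score 3.5.
B: beats A; loses to C, D, and E → score 1.
D: beats B and A; ties C; loses to E → score 2.5.
E: beats B, D, and A; loses to C → score 3.
A: loses to C, B, D, and E → score 0.
C has the best pairwise record.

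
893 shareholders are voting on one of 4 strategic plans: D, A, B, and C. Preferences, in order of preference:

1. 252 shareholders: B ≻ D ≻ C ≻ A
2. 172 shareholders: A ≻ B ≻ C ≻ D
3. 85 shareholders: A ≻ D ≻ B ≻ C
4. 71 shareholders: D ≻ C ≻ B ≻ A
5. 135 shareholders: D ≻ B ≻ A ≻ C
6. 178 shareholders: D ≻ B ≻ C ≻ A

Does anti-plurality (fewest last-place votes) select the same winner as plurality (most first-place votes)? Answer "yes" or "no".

no

Anti-plurality — last-place votes: D 172, A 501, B 0, C 220. Winner: B.
Plurality — first-place votes: D 384, A 257, B 252, C 0. Winner: D.
The two methods disagree.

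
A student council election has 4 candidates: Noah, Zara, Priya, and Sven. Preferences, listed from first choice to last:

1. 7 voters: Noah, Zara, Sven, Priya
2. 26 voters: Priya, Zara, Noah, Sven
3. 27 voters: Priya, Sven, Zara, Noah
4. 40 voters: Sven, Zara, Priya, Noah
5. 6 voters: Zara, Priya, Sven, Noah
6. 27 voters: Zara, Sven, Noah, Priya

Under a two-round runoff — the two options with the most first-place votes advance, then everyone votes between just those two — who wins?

Sven

Round 1 first-place votes: Noah 7, Zara 33, Priya 53, Sven 40.
Priya and Sven advance.
Runoff: Priya is preferred to Sven by 59 voters; Sven by 74.
Sven wins the runoff.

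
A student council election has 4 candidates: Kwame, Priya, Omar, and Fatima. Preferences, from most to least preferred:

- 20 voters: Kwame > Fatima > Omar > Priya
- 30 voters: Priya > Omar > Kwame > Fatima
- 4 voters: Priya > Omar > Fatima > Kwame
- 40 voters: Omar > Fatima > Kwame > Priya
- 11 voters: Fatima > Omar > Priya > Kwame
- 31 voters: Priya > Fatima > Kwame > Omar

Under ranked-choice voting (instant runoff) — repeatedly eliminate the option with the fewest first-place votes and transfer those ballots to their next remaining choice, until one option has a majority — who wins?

Omar

Round 1: Kwame 20, Priya 65, Omar 40, Fatima 11. Eliminate Fatima.
Round 2: Kwame 20, Priya 65, Omar 51. Eliminate Kwame.
Round 3: Priya 65, Omar 71. Omar has a majority.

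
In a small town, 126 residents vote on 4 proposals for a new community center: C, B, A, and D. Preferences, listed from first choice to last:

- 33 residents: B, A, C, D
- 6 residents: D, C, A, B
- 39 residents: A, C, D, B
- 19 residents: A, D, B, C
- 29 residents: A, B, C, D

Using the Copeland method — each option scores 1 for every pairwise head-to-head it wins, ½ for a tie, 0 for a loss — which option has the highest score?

A

C: beats D; loses to B and A → score 1.
B: beats C; loses to A and D → score 1.
A: beats C, B, and D → score 3.
D: beats B; loses to C and A → score 1.
A has the best pairwise record.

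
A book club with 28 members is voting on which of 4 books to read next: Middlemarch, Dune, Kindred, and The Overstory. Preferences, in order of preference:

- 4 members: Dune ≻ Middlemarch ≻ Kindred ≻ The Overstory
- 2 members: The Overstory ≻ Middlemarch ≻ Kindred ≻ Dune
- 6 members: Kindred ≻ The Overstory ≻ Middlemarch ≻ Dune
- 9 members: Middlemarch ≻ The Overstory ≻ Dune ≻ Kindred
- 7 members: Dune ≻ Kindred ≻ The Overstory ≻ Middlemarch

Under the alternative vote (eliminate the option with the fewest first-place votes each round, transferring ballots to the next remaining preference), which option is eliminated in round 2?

Round 1: Middlemarch 9, Dune 11, Kindred 6, The Overstory 2. Eliminate The Overstory.
Round 2: Middlemarch 11, Dune 11, Kindred 6. Eliminate Kindred.

Kindred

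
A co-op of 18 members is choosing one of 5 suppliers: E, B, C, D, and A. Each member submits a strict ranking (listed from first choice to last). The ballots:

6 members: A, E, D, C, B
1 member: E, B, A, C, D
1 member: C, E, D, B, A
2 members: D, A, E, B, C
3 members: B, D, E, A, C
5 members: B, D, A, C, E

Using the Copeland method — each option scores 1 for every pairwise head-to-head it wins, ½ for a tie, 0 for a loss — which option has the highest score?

E: beats B and C; loses to D and A → score 2.
B: beats C and A; ties D; loses to E → score 2.5.
C: loses to E, B, D, and A → score 0.
D: beats E, C, and A; ties B → score 3.5.
A: beats E and C; loses to B and D → score 2.
D has the best pairwise record.

D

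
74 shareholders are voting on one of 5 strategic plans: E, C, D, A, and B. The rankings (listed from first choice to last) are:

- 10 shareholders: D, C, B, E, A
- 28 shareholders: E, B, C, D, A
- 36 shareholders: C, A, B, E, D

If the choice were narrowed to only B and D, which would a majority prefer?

B

Voters preferring B to D: 64; preferring D to B: 10.
B wins the head-to-head.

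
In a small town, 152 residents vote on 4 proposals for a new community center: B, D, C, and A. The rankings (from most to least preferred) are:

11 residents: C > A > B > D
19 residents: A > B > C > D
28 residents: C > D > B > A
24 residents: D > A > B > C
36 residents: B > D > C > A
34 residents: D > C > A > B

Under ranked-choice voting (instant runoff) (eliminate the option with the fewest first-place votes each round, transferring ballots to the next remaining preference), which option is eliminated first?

A

Round 1: B 36, D 58, C 39, A 19. Eliminate A.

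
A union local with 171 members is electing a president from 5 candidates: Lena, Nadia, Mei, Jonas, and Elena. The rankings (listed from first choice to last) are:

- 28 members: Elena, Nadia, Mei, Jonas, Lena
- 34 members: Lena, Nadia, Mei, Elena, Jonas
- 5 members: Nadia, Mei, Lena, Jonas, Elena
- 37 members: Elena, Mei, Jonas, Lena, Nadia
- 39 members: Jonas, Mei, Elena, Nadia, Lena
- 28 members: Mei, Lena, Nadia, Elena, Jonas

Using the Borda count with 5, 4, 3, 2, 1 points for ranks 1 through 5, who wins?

Lena: 28·1 + 34·5 + 5·3 + 37·2 + 39·1 + 28·4 = 438
Nadia: 28·4 + 34·4 + 5·5 + 37·1 + 39·2 + 28·3 = 472
Mei: 28·3 + 34·3 + 5·4 + 37·4 + 39·4 + 28·5 = 650
Jonas: 28·2 + 34·1 + 5·2 + 37·3 + 39·5 + 28·1 = 434
Elena: 28·5 + 34·2 + 5·1 + 37·5 + 39·3 + 28·2 = 571
Mei has the highest Borda score (650).

Mei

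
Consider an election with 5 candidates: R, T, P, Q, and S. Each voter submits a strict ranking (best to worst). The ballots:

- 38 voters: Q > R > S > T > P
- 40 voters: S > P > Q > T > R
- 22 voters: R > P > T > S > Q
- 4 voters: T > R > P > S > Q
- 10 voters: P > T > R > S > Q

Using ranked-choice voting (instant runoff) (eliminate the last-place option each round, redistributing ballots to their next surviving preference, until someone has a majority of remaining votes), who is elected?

Round 1: R 22, T 4, P 10, Q 38, S 40. Eliminate T.
Round 2: R 26, P 10, Q 38, S 40. Eliminate P.
Round 3: R 36, Q 38, S 40. Eliminate R.
Round 4: Q 38, S 76. S has a majority.

S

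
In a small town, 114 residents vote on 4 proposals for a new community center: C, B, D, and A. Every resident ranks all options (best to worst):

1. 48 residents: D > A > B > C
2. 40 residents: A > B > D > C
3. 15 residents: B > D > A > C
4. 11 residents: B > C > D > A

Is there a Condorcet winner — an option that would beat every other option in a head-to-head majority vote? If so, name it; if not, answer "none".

Checking pairwise contests:
B beats C 114–0.
A beats B 88–26.
B beats D 66–48.
D beats A 74–40.
Every option loses at least one head-to-head, so there is no Condorcet winner.

none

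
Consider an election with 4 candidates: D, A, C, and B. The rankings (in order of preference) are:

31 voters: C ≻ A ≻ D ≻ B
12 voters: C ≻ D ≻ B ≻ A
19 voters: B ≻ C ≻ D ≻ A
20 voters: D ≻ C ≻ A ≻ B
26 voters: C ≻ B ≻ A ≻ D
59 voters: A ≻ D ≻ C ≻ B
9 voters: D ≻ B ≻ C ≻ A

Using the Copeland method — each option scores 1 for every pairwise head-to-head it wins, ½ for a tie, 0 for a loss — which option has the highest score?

C

D: beats B; ties C; loses to A → score 1.5.
A: beats D and B; loses to C → score 2.
C: beats A and B; ties D → score 2.5.
B: loses to D, A, and C → score 0.
C has the best pairwise record.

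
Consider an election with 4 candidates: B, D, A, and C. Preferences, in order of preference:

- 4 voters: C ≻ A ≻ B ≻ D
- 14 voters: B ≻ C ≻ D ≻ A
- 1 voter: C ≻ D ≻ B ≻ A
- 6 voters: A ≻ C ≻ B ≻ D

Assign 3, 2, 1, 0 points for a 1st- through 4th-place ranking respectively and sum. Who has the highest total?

B: 4·1 + 14·3 + 1·1 + 6·1 = 53
D: 4·0 + 14·1 + 1·2 + 6·0 = 16
A: 4·2 + 14·0 + 1·0 + 6·3 = 26
C: 4·3 + 14·2 + 1·3 + 6·2 = 55
C has the highest Borda score (55).

C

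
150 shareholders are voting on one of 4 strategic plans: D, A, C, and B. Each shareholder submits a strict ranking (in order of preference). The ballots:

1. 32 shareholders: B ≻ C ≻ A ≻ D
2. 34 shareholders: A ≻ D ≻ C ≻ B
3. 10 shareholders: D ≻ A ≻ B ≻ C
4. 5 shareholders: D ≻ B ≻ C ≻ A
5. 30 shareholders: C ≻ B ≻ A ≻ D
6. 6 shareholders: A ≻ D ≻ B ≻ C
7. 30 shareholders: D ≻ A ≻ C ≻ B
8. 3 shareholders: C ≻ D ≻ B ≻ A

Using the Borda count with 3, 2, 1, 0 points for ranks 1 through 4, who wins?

D: 32·0 + 34·2 + 10·3 + 5·3 + 30·0 + 6·2 + 30·3 + 3·2 = 221
A: 32·1 + 34·3 + 10·2 + 5·0 + 30·1 + 6·3 + 30·2 + 3·0 = 262
C: 32·2 + 34·1 + 10·0 + 5·1 + 30·3 + 6·0 + 30·1 + 3·3 = 232
B: 32·3 + 34·0 + 10·1 + 5·2 + 30·2 + 6·1 + 30·0 + 3·1 = 185
A has the highest Borda score (262).

A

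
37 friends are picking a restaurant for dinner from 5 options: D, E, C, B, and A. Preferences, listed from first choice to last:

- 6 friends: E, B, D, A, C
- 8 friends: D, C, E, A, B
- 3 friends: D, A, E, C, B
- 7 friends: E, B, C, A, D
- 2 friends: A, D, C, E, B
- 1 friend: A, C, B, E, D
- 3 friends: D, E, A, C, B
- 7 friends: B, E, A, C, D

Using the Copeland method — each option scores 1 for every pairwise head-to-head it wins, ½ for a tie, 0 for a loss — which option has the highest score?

D: beats C and A; loses to E and B → score 2.
E: beats D, C, B, and A → score 4.
C: loses to D, E, B, and A → score 0.
B: beats D, C, and A; loses to E → score 3.
A: beats C; loses to D, E, and B → score 1.
E has the best pairwise record.

E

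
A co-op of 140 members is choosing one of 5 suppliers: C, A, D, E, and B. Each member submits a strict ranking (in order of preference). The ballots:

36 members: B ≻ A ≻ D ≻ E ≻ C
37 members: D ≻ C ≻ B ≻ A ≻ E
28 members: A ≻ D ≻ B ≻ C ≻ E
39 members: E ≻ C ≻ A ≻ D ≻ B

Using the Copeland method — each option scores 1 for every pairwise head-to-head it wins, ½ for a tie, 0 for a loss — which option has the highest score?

D

C: beats A and B; loses to D and E → score 2.
A: beats D and E; loses to C and B → score 2.
D: beats C, E, and B; loses to A → score 3.
E: beats C; loses to A, D, and B → score 1.
B: beats A and E; loses to C and D → score 2.
D has the best pairwise record.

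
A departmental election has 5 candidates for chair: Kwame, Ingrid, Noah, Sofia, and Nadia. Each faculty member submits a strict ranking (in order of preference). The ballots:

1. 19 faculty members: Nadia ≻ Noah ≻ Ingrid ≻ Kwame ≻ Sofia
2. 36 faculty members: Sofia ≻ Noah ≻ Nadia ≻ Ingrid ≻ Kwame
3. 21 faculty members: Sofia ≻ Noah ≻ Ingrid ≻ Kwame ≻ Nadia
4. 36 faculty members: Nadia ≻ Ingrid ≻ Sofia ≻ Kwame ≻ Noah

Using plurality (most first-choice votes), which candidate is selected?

Sofia

First-place votes: Kwame 0, Ingrid 0, Noah 0, Sofia 57, Nadia 55.
Sofia has the most first-place votes.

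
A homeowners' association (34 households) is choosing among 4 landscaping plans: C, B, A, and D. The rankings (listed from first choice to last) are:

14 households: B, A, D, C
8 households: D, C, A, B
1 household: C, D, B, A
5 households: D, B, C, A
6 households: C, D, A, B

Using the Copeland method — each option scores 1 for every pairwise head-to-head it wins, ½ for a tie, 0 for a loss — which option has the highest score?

D

C: beats A; loses to B and D → score 1.
B: beats C and A; loses to D → score 2.
A: loses to C, B, and D → score 0.
D: beats C, B, and A → score 3.
D has the best pairwise record.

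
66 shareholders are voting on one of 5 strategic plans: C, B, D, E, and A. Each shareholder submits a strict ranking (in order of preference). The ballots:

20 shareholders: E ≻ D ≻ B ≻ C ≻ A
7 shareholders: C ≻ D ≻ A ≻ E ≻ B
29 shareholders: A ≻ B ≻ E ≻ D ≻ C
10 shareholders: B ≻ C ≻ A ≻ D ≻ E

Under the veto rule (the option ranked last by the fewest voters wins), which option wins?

D

Last-place votes: C 29, B 7, D 0, E 10, A 20.
D is ranked last by the fewest voters, so D wins.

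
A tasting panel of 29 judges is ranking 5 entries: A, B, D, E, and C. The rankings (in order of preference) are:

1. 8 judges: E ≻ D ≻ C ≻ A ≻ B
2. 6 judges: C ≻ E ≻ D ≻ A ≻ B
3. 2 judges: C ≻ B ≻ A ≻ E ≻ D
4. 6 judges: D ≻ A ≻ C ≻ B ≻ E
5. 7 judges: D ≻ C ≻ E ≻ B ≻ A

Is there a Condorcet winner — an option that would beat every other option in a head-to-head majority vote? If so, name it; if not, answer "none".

none

Checking pairwise contests:
D beats A 27–2.
A beats B 20–9.
E beats D 16–13.
C beats E 21–8.
D beats C 21–8.
Every option loses at least one head-to-head, so there is no Condorcet winner.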